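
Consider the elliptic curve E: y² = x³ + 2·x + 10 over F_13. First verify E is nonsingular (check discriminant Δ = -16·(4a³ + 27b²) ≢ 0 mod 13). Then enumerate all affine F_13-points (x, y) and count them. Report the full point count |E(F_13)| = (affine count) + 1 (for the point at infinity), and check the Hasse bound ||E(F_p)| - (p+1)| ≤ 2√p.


Affine points = {(0, 6), (0, 7), (1, 0), (2, 3), (2, 10), (3, 2), (3, 11), (4, 2), (4, 11), (6, 2), (6, 11), (7, 4), (7, 9), (9, 4), (9, 9), (10, 4), (10, 9)}; affine count = 17; |E(F_13)| = 18.

Discriminant check: Δ ∝ 4a³ + 27b² = 4·2³ + 27·10² = 4·8 + 27·100 ≡ 2 (mod 13). Nonzero ⇒ E is nonsingular.
For each x ∈ F_13, compute rhs = x³ + 2·x + 10 mod 13, then count y ∈ F_13 with y² ≡ rhs.
  x = 0: rhs = 10, matching y values: 6, 7 (2 points).
  x = 1: rhs = 0, matching y values: 0 (1 points).
  x = 2: rhs = 9, matching y values: 3, 10 (2 points).
  x = 3: rhs = 4, matching y values: 2, 11 (2 points).
  x = 4: rhs = 4, matching y values: 2, 11 (2 points).
  x = 5: rhs = 2, matching y values: none (0 points).
  x = 6: rhs = 4, matching y values: 2, 11 (2 points).
  x = 7: rhs = 3, matching y values: 4, 9 (2 points).
  x = 8: rhs = 5, matching y values: none (0 points).
  x = 9: rhs = 3, matching y values: 4, 9 (2 points).
  x = 10: rhs = 3, matching y values: 4, 9 (2 points).
  x = 11: rhs = 11, matching y values: none (0 points).
  x = 12: rhs = 7, matching y values: none (0 points).
Total affine count: 17.
Full point count |E(F_13)| = 17 + 1 = 18.
Hasse bound: |18 − (13+1)| = |4| = 4 ≤ 2√13 ≈ 7.2111 ✓.


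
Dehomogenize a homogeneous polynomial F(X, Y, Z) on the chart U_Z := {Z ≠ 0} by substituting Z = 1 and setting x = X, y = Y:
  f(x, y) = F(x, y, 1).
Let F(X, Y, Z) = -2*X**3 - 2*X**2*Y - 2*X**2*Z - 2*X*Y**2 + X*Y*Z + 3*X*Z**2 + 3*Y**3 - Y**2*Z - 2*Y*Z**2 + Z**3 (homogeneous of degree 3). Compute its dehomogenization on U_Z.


f(x, y) = -2*x**3 - 2*x**2*y - 2*x**2 - 2*x*y**2 + x*y + 3*x + 3*y**3 - y**2 - 2*y + 1

On U_Z we set Z = 1. Each monomial c·X^i·Y^j·Z^k in F becomes c·x^i·y^j·1^k = c·x^i·y^j.
Substituting Z = 1: F(X, Y, 1) = -2*x**3 - 2*x**2*y - 2*x**2 - 2*x*y**2 + x*y + 3*x + 3*y**3 - y**2 - 2*y + 1.
Note: deg(f) ≤ deg(F) = 3; strict inequality happens when F is divisible by Z (lost terms).


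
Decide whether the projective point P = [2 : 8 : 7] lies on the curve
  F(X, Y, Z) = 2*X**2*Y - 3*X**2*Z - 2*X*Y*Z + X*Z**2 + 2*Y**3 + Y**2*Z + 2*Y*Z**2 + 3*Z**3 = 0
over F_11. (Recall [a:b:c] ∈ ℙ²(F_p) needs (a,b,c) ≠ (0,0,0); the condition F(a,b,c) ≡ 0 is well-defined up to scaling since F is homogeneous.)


F(2,8,7) ≡ 4 (mod 11); P is NOT on the curve.

Evaluate F(2, 8, 7) term-by-term (mod 11).
  2*X**2*Y ↦ 2·4·8·1 = 64
  -3*X**2*Z ↦ -3·4·1·7 = -84
  -2*X*Y*Z ↦ -2·2·8·7 = -224
  X*Z**2 ↦ 1·2·1·49 = 98
  2*Y**3 ↦ 2·1·512·1 = 1024
  Y**2*Z ↦ 1·1·64·7 = 448
  2*Y*Z**2 ↦ 2·1·8·49 = 784
  3*Z**3 ↦ 3·1·1·343 = 1029
Sum: F(2, 8, 7) = (64) + (-84) + (-224) + (98) + (1024) + (448) + (784) + (1029) = 3139.
Reducing mod 11: 3139 ≡ 4 (mod 11).
Since F(a, b, c) ≡ 4 ≠ 0 (mod 11), P does NOT lie on the curve.


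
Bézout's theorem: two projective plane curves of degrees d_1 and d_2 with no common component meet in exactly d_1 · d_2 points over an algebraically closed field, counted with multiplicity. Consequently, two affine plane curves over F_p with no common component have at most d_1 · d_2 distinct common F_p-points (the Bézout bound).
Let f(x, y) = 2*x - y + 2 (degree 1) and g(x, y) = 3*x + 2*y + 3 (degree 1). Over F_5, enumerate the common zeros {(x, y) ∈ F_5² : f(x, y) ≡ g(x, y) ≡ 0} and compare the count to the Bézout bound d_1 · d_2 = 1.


Common zeros: {(4, 0)}; count = 1; Bézout bound = 1.

deg(f) = 1, deg(g) = 1, so Bézout bound = 1.
Scan x ∈ F_5. For each x, list the y ∈ F_5 with f(x, y) ≡ 0 and those with g(x, y) ≡ 0 (mod 5); the common zeros in that column are the intersection.
  x = 0: f ≡ 0 at y ∈ {2}; g ≡ 0 at y ∈ {1}; common: ∅.
  x = 1: f ≡ 0 at y ∈ {4}; g ≡ 0 at y ∈ {2}; common: ∅.
  x = 2: f ≡ 0 at y ∈ {1}; g ≡ 0 at y ∈ {3}; common: ∅.
  x = 3: f ≡ 0 at y ∈ {3}; g ≡ 0 at y ∈ {4}; common: ∅.
  x = 4: f ≡ 0 at y ∈ {0}; g ≡ 0 at y ∈ {0}; common: {0}.
Collecting: common zeros = {(4, 0)}, so the count is 1.
Comparison with the Bézout bound: 1 ≤ 1 = deg(f)·deg(g), as expected for curves with no common component (the bound is attained).


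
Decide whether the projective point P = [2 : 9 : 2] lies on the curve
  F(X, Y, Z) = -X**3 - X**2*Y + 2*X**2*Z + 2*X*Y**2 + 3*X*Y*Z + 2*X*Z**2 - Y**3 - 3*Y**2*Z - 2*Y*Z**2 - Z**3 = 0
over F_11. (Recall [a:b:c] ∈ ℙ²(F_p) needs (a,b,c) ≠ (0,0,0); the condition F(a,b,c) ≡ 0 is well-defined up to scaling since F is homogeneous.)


F(2,9,2) ≡ 5 (mod 11); P is NOT on the curve.

Evaluate F(2, 9, 2) term-by-term (mod 11).
  -X**3 ↦ -1·8·1·1 = -8
  -X**2*Y ↦ -1·4·9·1 = -36
  2*X**2*Z ↦ 2·4·1·2 = 16
  2*X*Y**2 ↦ 2·2·81·1 = 324
  3*X*Y*Z ↦ 3·2·9·2 = 108
  2*X*Z**2 ↦ 2·2·1·4 = 16
  -Y**3 ↦ -1·1·729·1 = -729
  -3*Y**2*Z ↦ -3·1·81·2 = -486
  -2*Y*Z**2 ↦ -2·1·9·4 = -72
  -Z**3 ↦ -1·1·1·8 = -8
Sum: F(2, 9, 2) = (-8) + (-36) + (16) + (324) + (108) + (16) + (-729) + (-486) + (-72) + (-8) = -875.
Reducing mod 11: -875 ≡ 5 (mod 11).
Since F(a, b, c) ≡ 5 ≠ 0 (mod 11), P does NOT lie on the curve.


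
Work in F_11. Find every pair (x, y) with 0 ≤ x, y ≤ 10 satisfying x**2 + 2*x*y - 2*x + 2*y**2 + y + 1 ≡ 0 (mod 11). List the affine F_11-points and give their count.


Affine F_11-points: {(0, 2), (0, 3), (1, 0), (1, 4), (4, 4), (4, 8), (5, 5), (5, 6), (7, 3), (7, 6), (9, 2), (9, 5)}; count = 12.

For each of the 121 pairs (x, y) ∈ F_11², evaluate f(x, y) mod 11. Record the zeros.
  x = 0: [0↦1, 1↦4, 2↦0, 3↦0, 4↦4, 5↦1, 6↦2, 7↦7, 8↦5, 9↦7, 10↦2]  zeros at y ∈ {2, 3}
  x = 1: [0↦0, 1↦5, 2↦3, 3↦5, 4↦0, 5↦10, 6↦2, 7↦9, 8↦9, 9↦2, 10↦10]  zeros at y ∈ {0, 4}
  x = 2: [0↦1, 1↦8, 2↦8, 3↦1, 4↦9, 5↦10, 6↦4, 7↦2, 8↦4, 9↦10, 10↦9]  zeros at y ∈ ∅
  x = 3: [0↦4, 1↦2, 2↦4, 3↦10, 4↦9, 5↦1, 6↦8, 7↦8, 8↦1, 9↦9, 10↦10]  zeros at y ∈ ∅
  x = 4: [0↦9, 1↦9, 2↦2, 3↦10, 4↦0, 5↦5, 6↦3, 7↦5, 8↦0, 9↦10, 10↦2]  zeros at y ∈ {4, 8}
  x = 5: [0↦5, 1↦7, 2↦2, 3↦1, 4↦4, 5↦0, 6↦0, 7↦4, 8↦1, 9↦2, 10↦7]  zeros at y ∈ {5, 6}
  x = 6: [0↦3, 1↦7, 2↦4, 3↦5, 4↦10, 5↦8, 6↦10, 7↦5, 8↦4, 9↦7, 10↦3]  zeros at y ∈ ∅
  x = 7: [0↦3, 1↦9, 2↦8, 3↦0, 4↦7, 5↦7, 6↦0, 7↦8, 8↦9, 9↦3, 10↦1]  zeros at y ∈ {3, 6}
  x = 8: [0↦5, 1↦2, 2↦3, 3↦8, 4↦6, 5↦8, 6↦3, 7↦2, 8↦5, 9↦1, 10↦1]  zeros at y ∈ ∅
  x = 9: [0↦9, 1↦8, 2↦0, 3↦7, 4↦7, 5↦0, 6↦8, 7↦9, 8↦3, 9↦1, 10↦3]  zeros at y ∈ {2, 5}
  x = 10: [0↦4, 1↦5, 2↦10, 3↦8, 4↦10, 5↦5, 6↦4, 7↦7, 8↦3, 9↦3, 10↦7]  zeros at y ∈ ∅
Collecting zeros: affine points = {(0, 2), (0, 3), (1, 0), (1, 4), (4, 4), (4, 8), (5, 5), (5, 6), (7, 3), (7, 6), (9, 2), (9, 5)}.
Total count |C(F_11)_aff| = 12.


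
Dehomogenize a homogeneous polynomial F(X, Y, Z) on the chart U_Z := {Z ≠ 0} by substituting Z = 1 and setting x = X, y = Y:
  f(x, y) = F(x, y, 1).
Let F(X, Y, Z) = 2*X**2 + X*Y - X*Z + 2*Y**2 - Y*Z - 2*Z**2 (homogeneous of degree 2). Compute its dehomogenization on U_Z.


f(x, y) = 2*x**2 + x*y - x + 2*y**2 - y - 2

On U_Z we set Z = 1. Each monomial c·X^i·Y^j·Z^k in F becomes c·x^i·y^j·1^k = c·x^i·y^j.
Substituting Z = 1: F(X, Y, 1) = 2*x**2 + x*y - x + 2*y**2 - y - 2.
Note: deg(f) ≤ deg(F) = 2; strict inequality happens when F is divisible by Z (lost terms).


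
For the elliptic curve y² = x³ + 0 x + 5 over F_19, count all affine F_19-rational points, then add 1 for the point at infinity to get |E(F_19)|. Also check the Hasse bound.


Affine points = {(0, 9), (0, 10), (1, 5), (1, 14), (5, 4), (5, 15), (7, 5), (7, 14), (8, 2), (8, 17), (10, 6), (10, 13), (11, 5), (11, 14), (12, 2), (12, 17), (13, 6), (13, 13), (15, 6), (15, 13), (16, 4), (16, 15), (17, 4), (17, 15), (18, 2), (18, 17)}; affine count = 26; |E(F_19)| = 27.

Discriminant check: Δ ∝ 4a³ + 27b² = 4·0³ + 27·5² = 4·0 + 27·25 ≡ 10 (mod 19). Nonzero ⇒ E is nonsingular.
For each x ∈ F_19, compute rhs = x³ + 0·x + 5 mod 19, then count y ∈ F_19 with y² ≡ rhs.
  x = 0: rhs = 5, matching y values: 9, 10 (2 points).
  x = 1: rhs = 6, matching y values: 5, 14 (2 points).
  x = 2: rhs = 13, matching y values: none (0 points).
  x = 3: rhs = 13, matching y values: none (0 points).
  x = 4: rhs = 12, matching y values: none (0 points).
  x = 5: rhs = 16, matching y values: 4, 15 (2 points).
  x = 6: rhs = 12, matching y values: none (0 points).
  x = 7: rhs = 6, matching y values: 5, 14 (2 points).
  x = 8: rhs = 4, matching y values: 2, 17 (2 points).
  x = 9: rhs = 12, matching y values: none (0 points).
  x = 10: rhs = 17, matching y values: 6, 13 (2 points).
  x = 11: rhs = 6, matching y values: 5, 14 (2 points).
  x = 12: rhs = 4, matching y values: 2, 17 (2 points).
  x = 13: rhs = 17, matching y values: 6, 13 (2 points).
  x = 14: rhs = 13, matching y values: none (0 points).
  x = 15: rhs = 17, matching y values: 6, 13 (2 points).
  x = 16: rhs = 16, matching y values: 4, 15 (2 points).
  x = 17: rhs = 16, matching y values: 4, 15 (2 points).
  x = 18: rhs = 4, matching y values: 2, 17 (2 points).
Total affine count: 26.
Full point count |E(F_19)| = 26 + 1 = 27.
Hasse bound: |27 − (19+1)| = |7| = 7 ≤ 2√19 ≈ 8.7178 ✓.


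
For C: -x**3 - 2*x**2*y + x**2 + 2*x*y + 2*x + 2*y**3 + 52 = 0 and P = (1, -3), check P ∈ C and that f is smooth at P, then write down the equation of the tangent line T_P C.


Tangent line at P: 7*x + 54*y + 155 = 0.

Step 1: f(1, -3) = 0, so P lies on C.
Step 2: partial derivatives
  f_x(x, y) = -3*x**2 - 4*x*y + 2*x + 2*y + 2, f_y(x, y) = -2*x**2 + 2*x + 6*y**2.
  f_x(P) = 7, f_y(P) = 54 (gradient nonzero, so P is smooth).
Step 3: tangent line at P: 7·(x − 1) + 54·(y − -3) = 0.
Expanding: 7*x + 54*y + 155 = 0.


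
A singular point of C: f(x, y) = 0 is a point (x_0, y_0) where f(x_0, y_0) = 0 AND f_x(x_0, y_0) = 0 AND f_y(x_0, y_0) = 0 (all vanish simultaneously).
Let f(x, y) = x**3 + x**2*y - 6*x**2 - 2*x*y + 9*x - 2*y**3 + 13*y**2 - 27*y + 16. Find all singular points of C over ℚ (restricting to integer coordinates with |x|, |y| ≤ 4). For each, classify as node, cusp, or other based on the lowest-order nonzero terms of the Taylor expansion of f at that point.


Singular points: {(1, 2)}; classification: node.

Compute partial derivatives:
  f_x = 3*x**2 + 2*x*y - 12*x - 2*y + 9.
  f_y = x**2 - 2*x - 6*y**2 + 26*y - 27.
Scan x_0 ∈ {−4, ..., 4}. For each x_0, f_y(x_0, y) is a polynomial in y; find its integer roots y ∈ {−4, ..., 4}, then test f_x and f at those candidates.
  x = -4: f_y(-4, y) = -6*y**2 + 26*y - 3; no integer root y with |y| ≤ 4.
  x = -3: f_y(-3, y) = -6*y**2 + 26*y - 12; no integer root y with |y| ≤ 4.
  x = -2: f_y(-2, y) = -6*y**2 + 26*y - 19; no integer root y with |y| ≤ 4.
  x = -1: f_y(-1, y) = -6*y**2 + 26*y - 24; vanishes at y ∈ {3}. (-1, 3): f_x = 12 ≠ 0.
  x = 0: f_y(0, y) = -6*y**2 + 26*y - 27; no integer root y with |y| ≤ 4.
  x = 1: f_y(1, y) = -6*y**2 + 26*y - 28; vanishes at y ∈ {2}. (1, 2): f_x = 0, f = 0 — SINGULAR.
  x = 2: f_y(2, y) = -6*y**2 + 26*y - 27; no integer root y with |y| ≤ 4.
  x = 3: f_y(3, y) = -6*y**2 + 26*y - 24; vanishes at y ∈ {3}. (3, 3): f_x = 12 ≠ 0.
  x = 4: f_y(4, y) = -6*y**2 + 26*y - 19; no integer root y with |y| ≤ 4.
Only singular point on the grid: (1, 2).
Classify: substitute x = 1 + u, y = 2 + v and expand: f = u**3 + u**2*v - u**2 - 2*v**3 + v**2.
No constant or linear terms (consistent with a singular point). Quadratic part: -u**2 + v**2. Cubic part: u**3 + u**2*v - 2*v**3.
The quadratic part v**2 - u**2 = (v − u)(v + u) splits into two distinct linear factors, so there are two distinct tangent lines y − 2 = ±(x − 1) — this is a node (ordinary double point).
Classification: node.


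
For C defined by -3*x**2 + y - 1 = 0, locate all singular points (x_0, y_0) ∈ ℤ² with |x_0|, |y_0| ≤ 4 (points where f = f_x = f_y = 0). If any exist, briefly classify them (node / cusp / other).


No singular points in the scanned grid; C is smooth there.

Compute partial derivatives:
  f_x = -6*x.
  f_y = 1.
f_y = 1 is a nonzero constant, so f_y never vanishes: no point (x, y) can satisfy f = f_x = f_y = 0. In particular no (x, y) ∈ {−4, ..., 4}² is singular; the curve is smooth.


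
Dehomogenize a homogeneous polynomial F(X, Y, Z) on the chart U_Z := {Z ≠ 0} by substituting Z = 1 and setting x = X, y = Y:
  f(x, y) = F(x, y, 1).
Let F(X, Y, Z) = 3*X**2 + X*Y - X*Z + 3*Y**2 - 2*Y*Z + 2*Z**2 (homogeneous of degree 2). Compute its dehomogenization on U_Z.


f(x, y) = 3*x**2 + x*y - x + 3*y**2 - 2*y + 2

On U_Z we set Z = 1. Each monomial c·X^i·Y^j·Z^k in F becomes c·x^i·y^j·1^k = c·x^i·y^j.
Substituting Z = 1: F(X, Y, 1) = 3*x**2 + x*y - x + 3*y**2 - 2*y + 2.
Note: deg(f) ≤ deg(F) = 2; strict inequality happens when F is divisible by Z (lost terms).


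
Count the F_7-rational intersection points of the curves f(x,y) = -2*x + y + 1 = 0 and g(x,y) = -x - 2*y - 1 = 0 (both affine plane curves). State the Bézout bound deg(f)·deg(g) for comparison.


Common zeros: {(3, 5)}; count = 1; Bézout bound = 1.

deg(f) = 1, deg(g) = 1, so Bézout bound = 1.
Scan x ∈ F_7. For each x, list the y ∈ F_7 with f(x, y) ≡ 0 and those with g(x, y) ≡ 0 (mod 7); the common zeros in that column are the intersection.
  x = 0: f ≡ 0 at y ∈ {6}; g ≡ 0 at y ∈ {3}; common: ∅.
  x = 1: f ≡ 0 at y ∈ {1}; g ≡ 0 at y ∈ {6}; common: ∅.
  x = 2: f ≡ 0 at y ∈ {3}; g ≡ 0 at y ∈ {2}; common: ∅.
  x = 3: f ≡ 0 at y ∈ {5}; g ≡ 0 at y ∈ {5}; common: {5}.
  x = 4: f ≡ 0 at y ∈ {0}; g ≡ 0 at y ∈ {1}; common: ∅.
  x = 5: f ≡ 0 at y ∈ {2}; g ≡ 0 at y ∈ {4}; common: ∅.
  x = 6: f ≡ 0 at y ∈ {4}; g ≡ 0 at y ∈ {0}; common: ∅.
Collecting: common zeros = {(3, 5)}, so the count is 1.
Comparison with the Bézout bound: 1 ≤ 1 = deg(f)·deg(g), as expected for curves with no common component (the bound is attained).


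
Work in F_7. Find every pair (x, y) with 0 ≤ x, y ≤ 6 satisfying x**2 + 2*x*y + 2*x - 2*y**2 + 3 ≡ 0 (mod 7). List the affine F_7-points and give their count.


Affine F_7-points: {(4, 2)}; count = 1.

For each of the 49 pairs (x, y) ∈ F_7², evaluate f(x, y) mod 7. Record the zeros.
  x = 0: [0↦3, 1↦1, 2↦2, 3↦6, 4↦6, 5↦2, 6↦1]  zeros at y ∈ ∅
  x = 1: [0↦6, 1↦6, 2↦2, 3↦1, 4↦3, 5↦1, 6↦2]  zeros at y ∈ ∅
  x = 2: [0↦4, 1↦6, 2↦4, 3↦5, 4↦2, 5↦2, 6↦5]  zeros at y ∈ ∅
  x = 3: [0↦4, 1↦1, 2↦1, 3↦4, 4↦3, 5↦5, 6↦3]  zeros at y ∈ ∅
  x = 4: [0↦6, 1↦5, 2↦0, 3↦5, 4↦6, 5↦3, 6↦3]  zeros at y ∈ {2}
  x = 5: [0↦3, 1↦4, 2↦1, 3↦1, 4↦4, 5↦3, 6↦5]  zeros at y ∈ ∅
  x = 6: [0↦2, 1↦5, 2↦4, 3↦6, 4↦4, 5↦5, 6↦2]  zeros at y ∈ ∅
Collecting zeros: affine points = {(4, 2)}.
Total count |C(F_7)_aff| = 1.


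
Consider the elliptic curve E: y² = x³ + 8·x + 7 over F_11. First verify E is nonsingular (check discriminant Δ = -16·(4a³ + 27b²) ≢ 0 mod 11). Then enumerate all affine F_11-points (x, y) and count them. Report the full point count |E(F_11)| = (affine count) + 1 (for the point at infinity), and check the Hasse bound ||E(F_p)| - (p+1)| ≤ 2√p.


Affine points = {(1, 4), (1, 7), (2, 3), (2, 8), (3, 5), (3, 6), (4, 2), (4, 9), (8, 0), (9, 4), (9, 7), (10, 3), (10, 8)}; affine count = 13; |E(F_11)| = 14.

Discriminant check: Δ ∝ 4a³ + 27b² = 4·8³ + 27·7² = 4·512 + 27·49 ≡ 5 (mod 11). Nonzero ⇒ E is nonsingular.
For each x ∈ F_11, compute rhs = x³ + 8·x + 7 mod 11, then count y ∈ F_11 with y² ≡ rhs.
  x = 0: rhs = 7, matching y values: none (0 points).
  x = 1: rhs = 5, matching y values: 4, 7 (2 points).
  x = 2: rhs = 9, matching y values: 3, 8 (2 points).
  x = 3: rhs = 3, matching y values: 5, 6 (2 points).
  x = 4: rhs = 4, matching y values: 2, 9 (2 points).
  x = 5: rhs = 7, matching y values: none (0 points).
  x = 6: rhs = 7, matching y values: none (0 points).
  x = 7: rhs = 10, matching y values: none (0 points).
  x = 8: rhs = 0, matching y values: 0 (1 points).
  x = 9: rhs = 5, matching y values: 4, 7 (2 points).
  x = 10: rhs = 9, matching y values: 3, 8 (2 points).
Total affine count: 13.
Full point count |E(F_11)| = 13 + 1 = 14.
Hasse bound: |14 − (11+1)| = |2| = 2 ≤ 2√11 ≈ 6.6332 ✓.


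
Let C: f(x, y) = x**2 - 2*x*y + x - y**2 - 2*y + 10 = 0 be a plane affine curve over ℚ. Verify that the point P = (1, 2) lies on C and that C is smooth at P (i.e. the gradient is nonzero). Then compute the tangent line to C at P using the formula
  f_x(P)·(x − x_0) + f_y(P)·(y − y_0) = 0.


Tangent line at P: -x - 8*y + 17 = 0.

Step 1: f(1, 2) = 0, so P lies on C.
Step 2: partial derivatives
  f_x(x, y) = 2*x - 2*y + 1, f_y(x, y) = -2*x - 2*y - 2.
  f_x(P) = -1, f_y(P) = -8 (gradient nonzero, so P is smooth).
Step 3: tangent line at P: -1·(x − 1) + -8·(y − 2) = 0.
Expanding: -x - 8*y + 17 = 0.


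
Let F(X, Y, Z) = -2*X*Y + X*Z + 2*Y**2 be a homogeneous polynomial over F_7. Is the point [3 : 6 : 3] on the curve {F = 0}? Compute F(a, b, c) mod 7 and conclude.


F(3,6,3) ≡ 3 (mod 7); P is NOT on the curve.

Evaluate F(3, 6, 3) term-by-term (mod 7).
  -2*X*Y ↦ -2·3·6·1 = -36
  X*Z ↦ 1·3·1·3 = 9
  2*Y**2 ↦ 2·1·36·1 = 72
Sum: F(3, 6, 3) = (-36) + (9) + (72) = 45.
Reducing mod 7: 45 ≡ 3 (mod 7).
Since F(a, b, c) ≡ 3 ≠ 0 (mod 7), P does NOT lie on the curve.


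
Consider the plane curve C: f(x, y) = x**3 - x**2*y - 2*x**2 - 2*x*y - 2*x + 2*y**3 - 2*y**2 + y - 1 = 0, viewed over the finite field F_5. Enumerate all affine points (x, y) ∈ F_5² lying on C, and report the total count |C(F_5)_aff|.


Affine F_5-points: {(0, 1), (1, 2), (2, 0), (2, 3), (4, 1), (4, 2), (4, 3)}; count = 7.

For each of the 25 pairs (x, y) ∈ F_5², evaluate f(x, y) mod 5. Record the zeros.
  x = 0: [0↦4, 1↦0, 2↦4, 3↦3, 4↦4]  zeros at y ∈ {1}
  x = 1: [0↦1, 1↦4, 2↦0, 3↦1, 4↦4]  zeros at y ∈ {2}
  x = 2: [0↦0, 1↦3, 2↦4, 3↦0, 4↦3]  zeros at y ∈ {0, 3}
  x = 3: [0↦2, 1↦3, 2↦2, 3↦1, 4↦2]  zeros at y ∈ ∅
  x = 4: [0↦3, 1↦0, 2↦0, 3↦0, 4↦2]  zeros at y ∈ {1, 2, 3}
Collecting zeros: affine points = {(0, 1), (1, 2), (2, 0), (2, 3), (4, 1), (4, 2), (4, 3)}.
Total count |C(F_5)_aff| = 7.


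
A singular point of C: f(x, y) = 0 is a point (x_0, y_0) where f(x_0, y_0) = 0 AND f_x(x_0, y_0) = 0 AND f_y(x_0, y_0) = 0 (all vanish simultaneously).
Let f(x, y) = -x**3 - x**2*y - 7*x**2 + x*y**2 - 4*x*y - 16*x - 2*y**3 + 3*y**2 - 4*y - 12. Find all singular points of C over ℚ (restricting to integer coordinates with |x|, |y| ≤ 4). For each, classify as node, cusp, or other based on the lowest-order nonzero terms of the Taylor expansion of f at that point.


Singular points: {(-2, 0)}; classification: node.

Compute partial derivatives:
  f_x = -3*x**2 - 2*x*y - 14*x + y**2 - 4*y - 16.
  f_y = -x**2 + 2*x*y - 4*x - 6*y**2 + 6*y - 4.
Scan x_0 ∈ {−4, ..., 4}. For each x_0, f_y(x_0, y) is a polynomial in y; find its integer roots y ∈ {−4, ..., 4}, then test f_x and f at those candidates.
  x = -4: f_y(-4, y) = -6*y**2 - 2*y - 4; no integer root y with |y| ≤ 4.
  x = -3: f_y(-3, y) = -6*y**2 - 1; no integer root y with |y| ≤ 4.
  x = -2: f_y(-2, y) = -6*y**2 + 2*y; vanishes at y ∈ {0}. (-2, 0): f_x = 0, f = 0 — SINGULAR.
  x = -1: f_y(-1, y) = -6*y**2 + 4*y - 1; no integer root y with |y| ≤ 4.
  x = 0: f_y(0, y) = -6*y**2 + 6*y - 4; no integer root y with |y| ≤ 4.
  x = 1: f_y(1, y) = -6*y**2 + 8*y - 9; no integer root y with |y| ≤ 4.
  x = 2: f_y(2, y) = -6*y**2 + 10*y - 16; no integer root y with |y| ≤ 4.
  x = 3: f_y(3, y) = -6*y**2 + 12*y - 25; no integer root y with |y| ≤ 4.
  x = 4: f_y(4, y) = -6*y**2 + 14*y - 36; no integer root y with |y| ≤ 4.
Only singular point on the grid: (-2, 0).
Classify: substitute x = -2 + u, y = 0 + v and expand: f = -u**3 - u**2*v - u**2 + u*v**2 - 2*v**3 + v**2.
No constant or linear terms (consistent with a singular point). Quadratic part: -u**2 + v**2. Cubic part: -u**3 - u**2*v + u*v**2 - 2*v**3.
The quadratic part v**2 - u**2 = (v − u)(v + u) splits into two distinct linear factors, so there are two distinct tangent lines y − 0 = ±(x − -2) — this is a node (ordinary double point).
Classification: node.


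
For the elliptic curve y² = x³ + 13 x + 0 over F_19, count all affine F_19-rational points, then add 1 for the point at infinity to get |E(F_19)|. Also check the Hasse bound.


Affine points = {(0, 0), (3, 3), (3, 16), (5, 0), (6, 3), (6, 16), (7, 4), (7, 15), (10, 3), (10, 16), (11, 7), (11, 12), (14, 0), (15, 6), (15, 13), (17, 2), (17, 17), (18, 9), (18, 10)}; affine count = 19; |E(F_19)| = 20.

Discriminant check: Δ ∝ 4a³ + 27b² = 4·13³ + 27·0² = 4·2197 + 27·0 ≡ 10 (mod 19). Nonzero ⇒ E is nonsingular.
For each x ∈ F_19, compute rhs = x³ + 13·x + 0 mod 19, then count y ∈ F_19 with y² ≡ rhs.
  x = 0: rhs = 0, matching y values: 0 (1 points).
  x = 1: rhs = 14, matching y values: none (0 points).
  x = 2: rhs = 15, matching y values: none (0 points).
  x = 3: rhs = 9, matching y values: 3, 16 (2 points).
  x = 4: rhs = 2, matching y values: none (0 points).
  x = 5: rhs = 0, matching y values: 0 (1 points).
  x = 6: rhs = 9, matching y values: 3, 16 (2 points).
  x = 7: rhs = 16, matching y values: 4, 15 (2 points).
  x = 8: rhs = 8, matching y values: none (0 points).
  x = 9: rhs = 10, matching y values: none (0 points).
  x = 10: rhs = 9, matching y values: 3, 16 (2 points).
  x = 11: rhs = 11, matching y values: 7, 12 (2 points).
  x = 12: rhs = 3, matching y values: none (0 points).
  x = 13: rhs = 10, matching y values: none (0 points).
  x = 14: rhs = 0, matching y values: 0 (1 points).
  x = 15: rhs = 17, matching y values: 6, 13 (2 points).
  x = 16: rhs = 10, matching y values: none (0 points).
  x = 17: rhs = 4, matching y values: 2, 17 (2 points).
  x = 18: rhs = 5, matching y values: 9, 10 (2 points).
Total affine count: 19.
Full point count |E(F_19)| = 19 + 1 = 20.
Hasse bound: |20 − (19+1)| = |0| = 0 ≤ 2√19 ≈ 8.7178 ✓.


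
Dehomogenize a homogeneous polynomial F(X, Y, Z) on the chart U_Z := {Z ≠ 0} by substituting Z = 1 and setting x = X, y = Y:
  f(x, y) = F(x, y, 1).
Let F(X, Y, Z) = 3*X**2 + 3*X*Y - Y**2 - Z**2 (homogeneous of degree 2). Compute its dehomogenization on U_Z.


f(x, y) = 3*x**2 + 3*x*y - y**2 - 1

On U_Z we set Z = 1. Each monomial c·X^i·Y^j·Z^k in F becomes c·x^i·y^j·1^k = c·x^i·y^j.
Substituting Z = 1: F(X, Y, 1) = 3*x**2 + 3*x*y - y**2 - 1.
Note: deg(f) ≤ deg(F) = 2; strict inequality happens when F is divisible by Z (lost terms).


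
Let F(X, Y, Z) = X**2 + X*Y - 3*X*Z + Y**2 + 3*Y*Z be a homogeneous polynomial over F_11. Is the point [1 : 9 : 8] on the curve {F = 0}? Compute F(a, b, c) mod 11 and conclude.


F(1,9,8) ≡ 8 (mod 11); P is NOT on the curve.

Evaluate F(1, 9, 8) term-by-term (mod 11).
  X**2 ↦ 1·1·1·1 = 1
  X*Y ↦ 1·1·9·1 = 9
  -3*X*Z ↦ -3·1·1·8 = -24
  Y**2 ↦ 1·1·81·1 = 81
  3*Y*Z ↦ 3·1·9·8 = 216
Sum: F(1, 9, 8) = (1) + (9) + (-24) + (81) + (216) = 283.
Reducing mod 11: 283 ≡ 8 (mod 11).
Since F(a, b, c) ≡ 8 ≠ 0 (mod 11), P does NOT lie on the curve.


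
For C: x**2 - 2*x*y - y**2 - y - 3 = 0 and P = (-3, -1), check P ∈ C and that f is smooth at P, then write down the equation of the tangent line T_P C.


Tangent line at P: -4*x + 7*y - 5 = 0.

Step 1: f(-3, -1) = 0, so P lies on C.
Step 2: partial derivatives
  f_x(x, y) = 2*x - 2*y, f_y(x, y) = -2*x - 2*y - 1.
  f_x(P) = -4, f_y(P) = 7 (gradient nonzero, so P is smooth).
Step 3: tangent line at P: -4·(x − -3) + 7·(y − -1) = 0.
Expanding: -4*x + 7*y - 5 = 0.


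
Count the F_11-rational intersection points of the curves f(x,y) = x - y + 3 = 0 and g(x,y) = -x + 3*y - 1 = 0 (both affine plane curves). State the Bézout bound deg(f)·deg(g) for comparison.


Common zeros: {(7, 10)}; count = 1; Bézout bound = 1.

deg(f) = 1, deg(g) = 1, so Bézout bound = 1.
Scan x ∈ F_11. For each x, list the y ∈ F_11 with f(x, y) ≡ 0 and those with g(x, y) ≡ 0 (mod 11); the common zeros in that column are the intersection.
  x = 0: f ≡ 0 at y ∈ {3}; g ≡ 0 at y ∈ {4}; common: ∅.
  x = 1: f ≡ 0 at y ∈ {4}; g ≡ 0 at y ∈ {8}; common: ∅.
  x = 2: f ≡ 0 at y ∈ {5}; g ≡ 0 at y ∈ {1}; common: ∅.
  x = 3: f ≡ 0 at y ∈ {6}; g ≡ 0 at y ∈ {5}; common: ∅.
  x = 4: f ≡ 0 at y ∈ {7}; g ≡ 0 at y ∈ {9}; common: ∅.
  x = 5: f ≡ 0 at y ∈ {8}; g ≡ 0 at y ∈ {2}; common: ∅.
  x = 6: f ≡ 0 at y ∈ {9}; g ≡ 0 at y ∈ {6}; common: ∅.
  x = 7: f ≡ 0 at y ∈ {10}; g ≡ 0 at y ∈ {10}; common: {10}.
  x = 8: f ≡ 0 at y ∈ {0}; g ≡ 0 at y ∈ {3}; common: ∅.
  x = 9: f ≡ 0 at y ∈ {1}; g ≡ 0 at y ∈ {7}; common: ∅.
  x = 10: f ≡ 0 at y ∈ {2}; g ≡ 0 at y ∈ {0}; common: ∅.
Collecting: common zeros = {(7, 10)}, so the count is 1.
Comparison with the Bézout bound: 1 ≤ 1 = deg(f)·deg(g), as expected for curves with no common component (the bound is attained).


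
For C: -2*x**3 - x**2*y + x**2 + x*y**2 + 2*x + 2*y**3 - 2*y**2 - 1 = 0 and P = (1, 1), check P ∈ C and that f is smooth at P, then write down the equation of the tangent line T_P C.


Tangent line at P: -3*x + 3*y = 0.

Step 1: f(1, 1) = 0, so P lies on C.
Step 2: partial derivatives
  f_x(x, y) = -6*x**2 - 2*x*y + 2*x + y**2 + 2, f_y(x, y) = -x**2 + 2*x*y + 6*y**2 - 4*y.
  f_x(P) = -3, f_y(P) = 3 (gradient nonzero, so P is smooth).
Step 3: tangent line at P: -3·(x − 1) + 3·(y − 1) = 0.
Expanding: -3*x + 3*y = 0.


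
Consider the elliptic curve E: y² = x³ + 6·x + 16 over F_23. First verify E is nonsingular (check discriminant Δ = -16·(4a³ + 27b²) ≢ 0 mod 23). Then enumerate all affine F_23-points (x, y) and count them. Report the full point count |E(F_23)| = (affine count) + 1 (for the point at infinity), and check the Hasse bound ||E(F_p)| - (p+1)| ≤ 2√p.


Affine points = {(0, 4), (0, 19), (1, 0), (2, 6), (2, 17), (4, 9), (4, 14), (8, 1), (8, 22), (10, 8), (10, 15), (15, 10), (15, 13), (22, 3), (22, 20)}; affine count = 15; |E(F_23)| = 16.

Discriminant check: Δ ∝ 4a³ + 27b² = 4·6³ + 27·16² = 4·216 + 27·256 ≡ 2 (mod 23). Nonzero ⇒ E is nonsingular.
For each x ∈ F_23, compute rhs = x³ + 6·x + 16 mod 23, then count y ∈ F_23 with y² ≡ rhs.
  x = 0: rhs = 16, matching y values: 4, 19 (2 points).
  x = 1: rhs = 0, matching y values: 0 (1 points).
  x = 2: rhs = 13, matching y values: 6, 17 (2 points).
  x = 3: rhs = 15, matching y values: none (0 points).
  x = 4: rhs = 12, matching y values: 9, 14 (2 points).
  x = 5: rhs = 10, matching y values: none (0 points).
  x = 6: rhs = 15, matching y values: none (0 points).
  x = 7: rhs = 10, matching y values: none (0 points).
  x = 8: rhs = 1, matching y values: 1, 22 (2 points).
  x = 9: rhs = 17, matching y values: none (0 points).
  x = 10: rhs = 18, matching y values: 8, 15 (2 points).
  x = 11: rhs = 10, matching y values: none (0 points).
  x = 12: rhs = 22, matching y values: none (0 points).
  x = 13: rhs = 14, matching y values: none (0 points).
  x = 14: rhs = 15, matching y values: none (0 points).
  x = 15: rhs = 8, matching y values: 10, 13 (2 points).
  x = 16: rhs = 22, matching y values: none (0 points).
  x = 17: rhs = 17, matching y values: none (0 points).
  x = 18: rhs = 22, matching y values: none (0 points).
  x = 19: rhs = 20, matching y values: none (0 points).
  x = 20: rhs = 17, matching y values: none (0 points).
  x = 21: rhs = 19, matching y values: none (0 points).
  x = 22: rhs = 9, matching y values: 3, 20 (2 points).
Total affine count: 15.
Full point count |E(F_23)| = 15 + 1 = 16.
Hasse bound: |16 − (23+1)| = |-8| = 8 ≤ 2√23 ≈ 9.5917 ✓.


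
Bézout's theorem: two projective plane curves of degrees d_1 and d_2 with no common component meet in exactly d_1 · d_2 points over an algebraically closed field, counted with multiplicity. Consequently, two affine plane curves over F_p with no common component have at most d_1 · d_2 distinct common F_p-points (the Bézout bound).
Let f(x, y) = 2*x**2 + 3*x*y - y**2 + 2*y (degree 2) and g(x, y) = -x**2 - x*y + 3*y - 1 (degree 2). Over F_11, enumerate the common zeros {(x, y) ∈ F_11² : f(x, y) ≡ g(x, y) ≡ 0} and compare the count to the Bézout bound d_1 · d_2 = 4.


Common zeros: {(4, 5)}; count = 1; Bézout bound = 4.

deg(f) = 2, deg(g) = 2, so Bézout bound = 4.
Scan x ∈ F_11. For each x, list the y ∈ F_11 with f(x, y) ≡ 0 and those with g(x, y) ≡ 0 (mod 11); the common zeros in that column are the intersection.
  x = 0: f ≡ 0 at y ∈ {0, 2}; g ≡ 0 at y ∈ {4}; common: ∅.
  x = 1: f ≡ 0 at y ∈ {8}; g ≡ 0 at y ∈ {1}; common: ∅.
  x = 2: f ≡ 0 at y ∈ ∅; g ≡ 0 at y ∈ {5}; common: ∅.
  x = 3: f ≡ 0 at y ∈ ∅; g ≡ 0 at y ∈ ∅; common: ∅.
  x = 4: f ≡ 0 at y ∈ {5, 9}; g ≡ 0 at y ∈ {5}; common: {5}.
  x = 5: f ≡ 0 at y ∈ {1, 5}; g ≡ 0 at y ∈ {9}; common: ∅.
  x = 6: f ≡ 0 at y ∈ ∅; g ≡ 0 at y ∈ {6}; common: ∅.
  x = 7: f ≡ 0 at y ∈ ∅; g ≡ 0 at y ∈ {4}; common: ∅.
  x = 8: f ≡ 0 at y ∈ {2}; g ≡ 0 at y ∈ {9}; common: ∅.
  x = 9: f ≡ 0 at y ∈ {8, 10}; g ≡ 0 at y ∈ {1}; common: ∅.
  x = 10: f ≡ 0 at y ∈ {1, 9}; g ≡ 0 at y ∈ {6}; common: ∅.
Collecting: common zeros = {(4, 5)}, so the count is 1.
Comparison with the Bézout bound: 1 ≤ 4 = deg(f)·deg(g), as expected for curves with no common component (the affine F_11-count falls short of the bound because intersections may lie at infinity, over extension fields, or carry multiplicity).


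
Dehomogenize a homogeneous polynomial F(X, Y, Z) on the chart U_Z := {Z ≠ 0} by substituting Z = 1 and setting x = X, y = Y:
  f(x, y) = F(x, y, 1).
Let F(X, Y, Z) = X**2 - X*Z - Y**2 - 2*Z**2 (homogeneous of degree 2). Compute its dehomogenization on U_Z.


f(x, y) = x**2 - x - y**2 - 2

On U_Z we set Z = 1. Each monomial c·X^i·Y^j·Z^k in F becomes c·x^i·y^j·1^k = c·x^i·y^j.
Substituting Z = 1: F(X, Y, 1) = x**2 - x - y**2 - 2.
Note: deg(f) ≤ deg(F) = 2; strict inequality happens when F is divisible by Z (lost terms).


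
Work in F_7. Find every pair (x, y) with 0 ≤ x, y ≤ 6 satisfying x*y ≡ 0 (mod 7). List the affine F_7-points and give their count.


Affine F_7-points: {(0, 0), (0, 1), (0, 2), (0, 3), (0, 4), (0, 5), (0, 6), (1, 0), (2, 0), (3, 0), (4, 0), (5, 0), (6, 0)}; count = 13.

For each of the 49 pairs (x, y) ∈ F_7², evaluate f(x, y) mod 7. Record the zeros.
  x = 0: [0↦0, 1↦0, 2↦0, 3↦0, 4↦0, 5↦0, 6↦0]  zeros at y ∈ {0, 1, 2, 3, 4, 5, 6}
  x = 1: [0↦0, 1↦1, 2↦2, 3↦3, 4↦4, 5↦5, 6↦6]  zeros at y ∈ {0}
  x = 2: [0↦0, 1↦2, 2↦4, 3↦6, 4↦1, 5↦3, 6↦5]  zeros at y ∈ {0}
  x = 3: [0↦0, 1↦3, 2↦6, 3↦2, 4↦5, 5↦1, 6↦4]  zeros at y ∈ {0}
  x = 4: [0↦0, 1↦4, 2↦1, 3↦5, 4↦2, 5↦6, 6↦3]  zeros at y ∈ {0}
  x = 5: [0↦0, 1↦5, 2↦3, 3↦1, 4↦6, 5↦4, 6↦2]  zeros at y ∈ {0}
  x = 6: [0↦0, 1↦6, 2↦5, 3↦4, 4↦3, 5↦2, 6↦1]  zeros at y ∈ {0}
Collecting zeros: affine points = {(0, 0), (0, 1), (0, 2), (0, 3), (0, 4), (0, 5), (0, 6), (1, 0), (2, 0), (3, 0), (4, 0), (5, 0), (6, 0)}.
Total count |C(F_7)_aff| = 13.


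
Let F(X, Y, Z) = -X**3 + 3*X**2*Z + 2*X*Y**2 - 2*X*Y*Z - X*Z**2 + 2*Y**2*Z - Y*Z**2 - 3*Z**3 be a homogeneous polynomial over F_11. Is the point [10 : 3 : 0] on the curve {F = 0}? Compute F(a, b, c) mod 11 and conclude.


F(10,3,0) ≡ 5 (mod 11); P is NOT on the curve.

Evaluate F(10, 3, 0) term-by-term (mod 11).
  -X**3 ↦ -1·1000·1·1 = -1000
  3*X**2*Z ↦ 3·100·1·0 = 0
  2*X*Y**2 ↦ 2·10·9·1 = 180
  -2*X*Y*Z ↦ -2·10·3·0 = 0
  -X*Z**2 ↦ -1·10·1·0 = 0
  2*Y**2*Z ↦ 2·1·9·0 = 0
  -Y*Z**2 ↦ -1·1·3·0 = 0
  -3*Z**3 ↦ -3·1·1·0 = 0
Sum: F(10, 3, 0) = (-1000) + (0) + (180) + (0) + (0) + (0) + (0) + (0) = -820.
Reducing mod 11: -820 ≡ 5 (mod 11).
Since F(a, b, c) ≡ 5 ≠ 0 (mod 11), P does NOT lie on the curve.


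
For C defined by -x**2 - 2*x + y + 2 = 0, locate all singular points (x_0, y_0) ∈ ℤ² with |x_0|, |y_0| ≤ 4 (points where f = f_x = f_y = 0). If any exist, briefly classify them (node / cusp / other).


No singular points in the scanned grid; C is smooth there.

Compute partial derivatives:
  f_x = -2*x - 2.
  f_y = 1.
f_y = 1 is a nonzero constant, so f_y never vanishes: no point (x, y) can satisfy f = f_x = f_y = 0. In particular no (x, y) ∈ {−4, ..., 4}² is singular; the curve is smooth.


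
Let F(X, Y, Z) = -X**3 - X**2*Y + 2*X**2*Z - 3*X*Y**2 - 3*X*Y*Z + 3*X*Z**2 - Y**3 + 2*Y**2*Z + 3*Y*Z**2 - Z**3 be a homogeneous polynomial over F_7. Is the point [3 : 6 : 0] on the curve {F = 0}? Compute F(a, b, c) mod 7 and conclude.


F(3,6,0) ≡ 2 (mod 7); P is NOT on the curve.

Evaluate F(3, 6, 0) term-by-term (mod 7).
  -X**3 ↦ -1·27·1·1 = -27
  -X**2*Y ↦ -1·9·6·1 = -54
  2*X**2*Z ↦ 2·9·1·0 = 0
  -3*X*Y**2 ↦ -3·3·36·1 = -324
  -3*X*Y*Z ↦ -3·3·6·0 = 0
  3*X*Z**2 ↦ 3·3·1·0 = 0
  -Y**3 ↦ -1·1·216·1 = -216
  2*Y**2*Z ↦ 2·1·36·0 = 0
  3*Y*Z**2 ↦ 3·1·6·0 = 0
  -Z**3 ↦ -1·1·1·0 = 0
Sum: F(3, 6, 0) = (-27) + (-54) + (0) + (-324) + (0) + (0) + (-216) + (0) + (0) + (0) = -621.
Reducing mod 7: -621 ≡ 2 (mod 7).
Since F(a, b, c) ≡ 2 ≠ 0 (mod 7), P does NOT lie on the curve.


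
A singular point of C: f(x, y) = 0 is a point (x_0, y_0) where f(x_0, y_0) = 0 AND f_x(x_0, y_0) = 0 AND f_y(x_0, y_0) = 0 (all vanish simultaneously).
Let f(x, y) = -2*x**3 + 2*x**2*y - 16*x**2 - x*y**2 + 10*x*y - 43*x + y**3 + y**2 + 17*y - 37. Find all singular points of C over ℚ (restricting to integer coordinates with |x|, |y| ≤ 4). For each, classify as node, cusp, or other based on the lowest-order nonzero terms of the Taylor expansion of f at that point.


Singular points: {(-3, -1)}; classification: cusp.

Compute partial derivatives:
  f_x = -6*x**2 + 4*x*y - 32*x - y**2 + 10*y - 43.
  f_y = 2*x**2 - 2*x*y + 10*x + 3*y**2 + 2*y + 17.
Scan x_0 ∈ {−4, ..., 4}. For each x_0, f_y(x_0, y) is a polynomial in y; find its integer roots y ∈ {−4, ..., 4}, then test f_x and f at those candidates.
  x = -4: f_y(-4, y) = 3*y**2 + 10*y + 9; no integer root y with |y| ≤ 4.
  x = -3: f_y(-3, y) = 3*y**2 + 8*y + 5; vanishes at y ∈ {-1}. (-3, -1): f_x = 0, f = 0 — SINGULAR.
  x = -2: f_y(-2, y) = 3*y**2 + 6*y + 5; no integer root y with |y| ≤ 4.
  x = -1: f_y(-1, y) = 3*y**2 + 4*y + 9; no integer root y with |y| ≤ 4.
  x = 0: f_y(0, y) = 3*y**2 + 2*y + 17; no integer root y with |y| ≤ 4.
  x = 1: f_y(1, y) = 3*y**2 + 29; no integer root y with |y| ≤ 4.
  x = 2: f_y(2, y) = 3*y**2 - 2*y + 45; no integer root y with |y| ≤ 4.
  x = 3: f_y(3, y) = 3*y**2 - 4*y + 65; no integer root y with |y| ≤ 4.
  x = 4: f_y(4, y) = 3*y**2 - 6*y + 89; no integer root y with |y| ≤ 4.
Only singular point on the grid: (-3, -1).
Classify: substitute x = -3 + u, y = -1 + v and expand: f = -2*u**3 + 2*u**2*v - u*v**2 + v**3 + v**2.
No constant or linear terms (consistent with a singular point). Quadratic part: v**2. Cubic part: -2*u**3 + 2*u**2*v - u*v**2 + v**3.
The quadratic part v**2 is a perfect square, so there is a single (double) tangent line v = 0, i.e. y = -1. Restricting the cubic part to that line (v = 0) leaves -2*u**3 ≠ 0, so f is not divisible by v and the branch is v² ≈ 2*u**3 to lowest order — this is a cusp.
Classification: cusp.


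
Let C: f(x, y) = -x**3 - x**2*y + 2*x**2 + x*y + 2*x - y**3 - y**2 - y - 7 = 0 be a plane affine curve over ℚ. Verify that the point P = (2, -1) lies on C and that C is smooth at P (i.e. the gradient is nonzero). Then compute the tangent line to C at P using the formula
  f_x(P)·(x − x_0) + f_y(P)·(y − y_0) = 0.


Tangent line at P: x - 4*y - 6 = 0.

Step 1: f(2, -1) = 0, so P lies on C.
Step 2: partial derivatives
  f_x(x, y) = -3*x**2 - 2*x*y + 4*x + y + 2, f_y(x, y) = -x**2 + x - 3*y**2 - 2*y - 1.
  f_x(P) = 1, f_y(P) = -4 (gradient nonzero, so P is smooth).
Step 3: tangent line at P: 1·(x − 2) + -4·(y − -1) = 0.
Expanding: x - 4*y - 6 = 0.


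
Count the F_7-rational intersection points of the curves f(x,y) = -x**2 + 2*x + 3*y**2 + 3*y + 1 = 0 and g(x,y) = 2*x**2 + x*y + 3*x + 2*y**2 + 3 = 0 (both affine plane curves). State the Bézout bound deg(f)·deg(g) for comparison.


Common zeros: {(2, 1), (2, 5)}; count = 2; Bézout bound = 4.

deg(f) = 2, deg(g) = 2, so Bézout bound = 4.
Scan x ∈ F_7. For each x, list the y ∈ F_7 with f(x, y) ≡ 0 and those with g(x, y) ≡ 0 (mod 7); the common zeros in that column are the intersection.
  x = 0: f ≡ 0 at y ∈ {1, 5}; g ≡ 0 at y ∈ {3, 4}; common: ∅.
  x = 1: f ≡ 0 at y ∈ ∅; g ≡ 0 at y ∈ {5}; common: ∅.
  x = 2: f ≡ 0 at y ∈ {1, 5}; g ≡ 0 at y ∈ {1, 5}; common: {1, 5}.
  x = 3: f ≡ 0 at y ∈ ∅; g ≡ 0 at y ∈ {1}; common: ∅.
  x = 4: f ≡ 0 at y ∈ {0, 6}; g ≡ 0 at y ∈ {2, 3}; common: ∅.
  x = 5: f ≡ 0 at y ∈ {0, 6}; g ≡ 0 at y ∈ ∅; common: ∅.
  x = 6: f ≡ 0 at y ∈ ∅; g ≡ 0 at y ∈ ∅; common: ∅.
Collecting: common zeros = {(2, 1), (2, 5)}, so the count is 2.
Comparison with the Bézout bound: 2 ≤ 4 = deg(f)·deg(g), as expected for curves with no common component (the affine F_7-count falls short of the bound because intersections may lie at infinity, over extension fields, or carry multiplicity).


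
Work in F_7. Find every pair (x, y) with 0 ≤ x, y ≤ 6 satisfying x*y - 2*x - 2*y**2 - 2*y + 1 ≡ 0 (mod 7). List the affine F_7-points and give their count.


Affine F_7-points: {(1, 5), (2, 3), (2, 4), (4, 0), (4, 1), (5, 6)}; count = 6.

For each of the 49 pairs (x, y) ∈ F_7², evaluate f(x, y) mod 7. Record the zeros.
  x = 0: [0↦1, 1↦4, 2↦3, 3↦5, 4↦3, 5↦4, 6↦1]  zeros at y ∈ ∅
  x = 1: [0↦6, 1↦3, 2↦3, 3↦6, 4↦5, 5↦0, 6↦5]  zeros at y ∈ {5}
  x = 2: [0↦4, 1↦2, 2↦3, 3↦0, 4↦0, 5↦3, 6↦2]  zeros at y ∈ {3, 4}
  x = 3: [0↦2, 1↦1, 2↦3, 3↦1, 4↦2, 5↦6, 6↦6]  zeros at y ∈ ∅
  x = 4: [0↦0, 1↦0, 2↦3, 3↦2, 4↦4, 5↦2, 6↦3]  zeros at y ∈ {0, 1}
  x = 5: [0↦5, 1↦6, 2↦3, 3↦3, 4↦6, 5↦5, 6↦0]  zeros at y ∈ {6}
  x = 6: [0↦3, 1↦5, 2↦3, 3↦4, 4↦1, 5↦1, 6↦4]  zeros at y ∈ ∅
Collecting zeros: affine points = {(1, 5), (2, 3), (2, 4), (4, 0), (4, 1), (5, 6)}.
Total count |C(F_7)_aff| = 6.


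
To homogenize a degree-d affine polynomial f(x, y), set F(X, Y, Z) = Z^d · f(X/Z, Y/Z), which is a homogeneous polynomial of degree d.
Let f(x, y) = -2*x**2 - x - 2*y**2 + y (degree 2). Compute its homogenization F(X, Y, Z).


F(X, Y, Z) = -2*X**2 - X*Z - 2*Y**2 + Y*Z

deg(f) = 2.
Substitute x = X/Z, y = Y/Z into f, then multiply by Z^2.
  monomial -2·x^2·y^0 ↦ -2·X^2·Y^0·Z^0.
  monomial -1·x^1·y^0 ↦ -1·X^1·Y^0·Z^1.
  monomial -2·x^0·y^2 ↦ -2·X^0·Y^2·Z^0.
  monomial 1·x^0·y^1 ↦ 1·X^0·Y^1·Z^1.
Collecting: F(X, Y, Z) = -2*X**2 - X*Z - 2*Y**2 + Y*Z.


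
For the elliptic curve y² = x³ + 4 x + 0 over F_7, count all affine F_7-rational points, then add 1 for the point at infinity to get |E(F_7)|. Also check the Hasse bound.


Affine points = {(0, 0), (2, 3), (2, 4), (3, 2), (3, 5), (6, 3), (6, 4)}; affine count = 7; |E(F_7)| = 8.

Discriminant check: Δ ∝ 4a³ + 27b² = 4·4³ + 27·0² = 4·64 + 27·0 ≡ 4 (mod 7). Nonzero ⇒ E is nonsingular.
For each x ∈ F_7, compute rhs = x³ + 4·x + 0 mod 7, then count y ∈ F_7 with y² ≡ rhs.
  x = 0: rhs = 0, matching y values: 0 (1 points).
  x = 1: rhs = 5, matching y values: none (0 points).
  x = 2: rhs = 2, matching y values: 3, 4 (2 points).
  x = 3: rhs = 4, matching y values: 2, 5 (2 points).
  x = 4: rhs = 3, matching y values: none (0 points).
  x = 5: rhs = 5, matching y values: none (0 points).
  x = 6: rhs = 2, matching y values: 3, 4 (2 points).
Total affine count: 7.
Full point count |E(F_7)| = 7 + 1 = 8.
Hasse bound: |8 − (7+1)| = |0| = 0 ≤ 2√7 ≈ 5.2915 ✓.
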